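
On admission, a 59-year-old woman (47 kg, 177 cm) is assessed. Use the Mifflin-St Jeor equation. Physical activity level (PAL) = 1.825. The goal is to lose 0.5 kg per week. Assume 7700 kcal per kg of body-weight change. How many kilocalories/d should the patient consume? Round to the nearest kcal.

Mifflin-St Jeor (female): BMR = 10(47) + 6.25(177) − 5(59) − 161 = 470 + 1106.25 − 295 − 161 = 1120.25 kcal/day.
TEE = 1120.25 × 1.825 = 2044.4563 kcal/day.
Required daily deficit = 0.5 × 7700 ÷ 7 = 550 kcal/day.
Target intake = 2044.4563 − 550 = 1494.4563 kcal/day.

1494 kilocalories/d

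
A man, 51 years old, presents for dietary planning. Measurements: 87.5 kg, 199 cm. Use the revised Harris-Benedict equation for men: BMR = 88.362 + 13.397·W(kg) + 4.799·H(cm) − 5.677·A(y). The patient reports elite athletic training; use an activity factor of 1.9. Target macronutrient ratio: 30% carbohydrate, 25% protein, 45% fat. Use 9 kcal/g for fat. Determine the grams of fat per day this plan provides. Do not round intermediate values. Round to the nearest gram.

Harris-Benedict: BMR = 88.362 + 13.397(87.5) + 4.799(199) − 5.677(51) = 1926.0735 kcal/day.
TEE = 1926.0735 × 1.9 = 3659.5397 kcal/day.
Fat energy = 45% × 3659.5397 = 1646.7928 kcal.
Fat = 1646.7928 ÷ 9 kcal/g = 182.977 g.

183 g/day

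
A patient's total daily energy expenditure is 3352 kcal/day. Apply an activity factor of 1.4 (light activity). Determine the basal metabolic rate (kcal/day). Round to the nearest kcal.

2394 kcal/day

BMR = TEE ÷ activity factor = 3352 ÷ 1.4 = 2394.2857 kcal/day.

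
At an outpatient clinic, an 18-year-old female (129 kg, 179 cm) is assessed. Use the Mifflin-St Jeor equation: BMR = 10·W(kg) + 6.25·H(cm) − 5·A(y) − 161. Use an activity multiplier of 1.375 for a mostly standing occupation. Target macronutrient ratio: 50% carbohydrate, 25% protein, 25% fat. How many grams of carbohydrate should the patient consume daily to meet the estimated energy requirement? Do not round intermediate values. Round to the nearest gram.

Mifflin-St Jeor (female): BMR = 10(129) + 6.25(179) − 5(18) − 161 = 1290 + 1118.75 − 90 − 161 = 2157.75 kcal/day.
TEE = 2157.75 × 1.375 = 2966.9063 kcal/day.
Carbohydrate energy = 50% × 2966.9063 = 1483.4531 kcal.
Carbohydrate = 1483.4531 ÷ 4 kcal/g = 370.8633 g.

371 g/day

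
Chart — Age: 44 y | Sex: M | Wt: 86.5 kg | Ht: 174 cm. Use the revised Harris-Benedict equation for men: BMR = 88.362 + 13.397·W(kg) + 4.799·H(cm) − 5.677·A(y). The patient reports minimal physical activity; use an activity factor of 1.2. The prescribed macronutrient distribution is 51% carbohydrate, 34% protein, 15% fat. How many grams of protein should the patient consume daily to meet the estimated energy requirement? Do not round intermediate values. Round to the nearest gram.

Harris-Benedict: BMR = 88.362 + 13.397(86.5) + 4.799(174) − 5.677(44) = 1832.4405 kcal/day.
TEE = 1832.4405 × 1.2 = 2198.9286 kcal/day.
Protein energy = 34% × 2198.9286 = 747.6357 kcal.
Protein = 747.6357 ÷ 4 kcal/g = 186.9089 g.

187 g/day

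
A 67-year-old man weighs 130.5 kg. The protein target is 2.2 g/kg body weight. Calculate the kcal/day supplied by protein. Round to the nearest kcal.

Protein = 2.2 g/kg × 130.5 kg = 287.1 g/day.
Protein energy = 287.1 g × 4 kcal/g = 1148.4 kcal/day.

1148 kcal/day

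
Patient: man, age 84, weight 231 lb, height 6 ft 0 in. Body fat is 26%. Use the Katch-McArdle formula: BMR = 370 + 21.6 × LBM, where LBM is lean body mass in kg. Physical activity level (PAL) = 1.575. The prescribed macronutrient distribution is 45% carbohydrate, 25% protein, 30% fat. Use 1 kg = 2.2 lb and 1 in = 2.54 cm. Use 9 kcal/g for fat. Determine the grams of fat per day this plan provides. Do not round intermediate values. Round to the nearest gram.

108 g/day

Convert to metric: weight = 231 ÷ 2.2 = 105 kg; height = (6×12 + 0) × 2.54 = 72 × 2.54 = 182.88 cm.
LBM = 105 × (1 − 0.26) = 77.7 kg. Katch-McArdle: BMR = 370 + 21.6 × 77.7 = 2048.32 kcal/day.
TEE = 2048.32 × 1.575 = 3226.104 kcal/day.
Fat energy = 30% × 3226.104 = 967.8312 kcal.
Fat = 967.8312 ÷ 9 kcal/g = 107.5368 g.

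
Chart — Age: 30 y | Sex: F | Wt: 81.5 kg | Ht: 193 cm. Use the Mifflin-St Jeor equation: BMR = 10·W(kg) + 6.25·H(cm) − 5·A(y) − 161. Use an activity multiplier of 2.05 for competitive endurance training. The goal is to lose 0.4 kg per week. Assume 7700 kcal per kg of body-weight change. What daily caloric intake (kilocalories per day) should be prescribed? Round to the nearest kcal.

3066 kilocalories per day

Mifflin-St Jeor (female): BMR = 10(81.5) + 6.25(193) − 5(30) − 161 = 815 + 1206.25 − 150 − 161 = 1710.25 kcal/day.
TEE = 1710.25 × 2.05 = 3506.0125 kcal/day.
Required daily deficit = 0.4 × 7700 ÷ 7 = 440 kcal/day.
Target intake = 3506.0125 − 440 = 3066.0125 kcal/day.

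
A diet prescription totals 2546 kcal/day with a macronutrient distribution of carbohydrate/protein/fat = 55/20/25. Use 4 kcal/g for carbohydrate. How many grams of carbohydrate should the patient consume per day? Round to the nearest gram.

Carbohydrate energy = 55% × 2546 = 1400.3 kcal.
At 4 kcal/g: 1400.3 ÷ 4 = 350.075 g.

350 g/day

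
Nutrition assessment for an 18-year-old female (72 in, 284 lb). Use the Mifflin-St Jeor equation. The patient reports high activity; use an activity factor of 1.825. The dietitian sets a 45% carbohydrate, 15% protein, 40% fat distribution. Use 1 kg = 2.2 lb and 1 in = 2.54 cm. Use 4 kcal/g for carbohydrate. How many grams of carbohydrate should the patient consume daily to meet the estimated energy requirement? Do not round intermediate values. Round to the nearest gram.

Convert to metric: weight = 284 ÷ 2.2 = 129.0909 kg; height = 72 × 2.54 = 182.88 cm.
Mifflin-St Jeor (female): BMR = 10(129.0909) + 6.25(182.88) − 5(18) − 161 = 1290.9091 + 1143 − 90 − 161 = 2182.9091 kcal/day.
TEE = 2182.9091 × 1.825 = 3983.8091 kcal/day.
Carbohydrate energy = 45% × 3983.8091 = 1792.7141 kcal.
Carbohydrate = 1792.7141 ÷ 4 kcal/g = 448.1785 g.

448 g/day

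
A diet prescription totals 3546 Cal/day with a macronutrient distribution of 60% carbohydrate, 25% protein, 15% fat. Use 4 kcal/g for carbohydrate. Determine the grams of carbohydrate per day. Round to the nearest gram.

532 g/day

Carbohydrate energy = 60% × 3546 = 2127.6 kcal.
At 4 kcal/g: 2127.6 ÷ 4 = 531.9 g.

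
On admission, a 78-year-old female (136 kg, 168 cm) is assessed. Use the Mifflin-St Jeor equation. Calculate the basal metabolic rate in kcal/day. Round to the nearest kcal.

Mifflin-St Jeor (female): BMR = 10(136) + 6.25(168) − 5(78) − 161 = 1360 + 1050 − 390 − 161 = 1859 kcal/day.

1859 kcal/day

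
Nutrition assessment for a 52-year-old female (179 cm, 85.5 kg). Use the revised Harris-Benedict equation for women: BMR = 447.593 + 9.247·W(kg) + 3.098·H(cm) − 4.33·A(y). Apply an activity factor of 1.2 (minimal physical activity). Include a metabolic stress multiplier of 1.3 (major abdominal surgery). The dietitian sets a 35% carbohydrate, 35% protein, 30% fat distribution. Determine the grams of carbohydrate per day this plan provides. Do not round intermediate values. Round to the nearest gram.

214 g/day

Harris-Benedict: BMR = 447.593 + 9.247(85.5) + 3.098(179) − 4.33(52) = 1567.5935 kcal/day.
TEE = 1567.5935 × 1.2 = 1881.1122 kcal/day.
With stress factor 1.3: 1881.1122 × 1.3 = 2445.4459 kcal/day.
Carbohydrate energy = 35% × 2445.4459 = 855.9061 kcal.
Carbohydrate = 855.9061 ÷ 4 kcal/g = 213.9765 g.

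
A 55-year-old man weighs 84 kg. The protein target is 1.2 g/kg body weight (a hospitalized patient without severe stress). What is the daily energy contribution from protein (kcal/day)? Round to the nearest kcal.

Protein = 1.2 g/kg × 84 kg = 100.8 g/day.
Protein energy = 100.8 g × 4 kcal/g = 403.2 kcal/day.

403 kcal/day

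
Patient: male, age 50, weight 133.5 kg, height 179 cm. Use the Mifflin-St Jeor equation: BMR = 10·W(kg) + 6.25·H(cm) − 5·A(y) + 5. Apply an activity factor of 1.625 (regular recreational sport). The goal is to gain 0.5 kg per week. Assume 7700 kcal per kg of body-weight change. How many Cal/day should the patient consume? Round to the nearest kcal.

4139 Cal/day

Mifflin-St Jeor (male): BMR = 10(133.5) + 6.25(179) − 5(50) + 5 = 1335 + 1118.75 − 250 + 5 = 2208.75 kcal/day.
TEE = 2208.75 × 1.625 = 3589.2188 kcal/day.
Required daily surplus = 0.5 × 7700 ÷ 7 = 550 kcal/day.
Target intake = 3589.2188 + 550 = 4139.2188 kcal/day.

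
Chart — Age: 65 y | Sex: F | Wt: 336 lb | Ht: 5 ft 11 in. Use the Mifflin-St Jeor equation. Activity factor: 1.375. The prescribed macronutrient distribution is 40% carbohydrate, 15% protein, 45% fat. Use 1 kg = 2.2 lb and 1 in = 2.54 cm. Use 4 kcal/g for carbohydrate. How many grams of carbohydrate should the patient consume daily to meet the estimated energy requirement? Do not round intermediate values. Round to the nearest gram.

298 g/day

Convert to metric: weight = 336 ÷ 2.2 = 152.7273 kg; height = (5×12 + 11) × 2.54 = 71 × 2.54 = 180.34 cm.
Mifflin-St Jeor (female): BMR = 10(152.7273) + 6.25(180.34) − 5(65) − 161 = 1527.2727 + 1127.125 − 325 − 161 = 2168.3977 kcal/day.
TEE = 2168.3977 × 1.375 = 2981.5469 kcal/day.
Carbohydrate energy = 40% × 2981.5469 = 1192.6188 kcal.
Carbohydrate = 1192.6188 ÷ 4 kcal/g = 298.1547 g.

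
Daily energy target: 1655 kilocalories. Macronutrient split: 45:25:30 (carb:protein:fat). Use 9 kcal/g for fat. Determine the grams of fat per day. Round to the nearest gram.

55 g/day

Fat energy = 30% × 1655 = 496.5 kcal.
At 9 kcal/g: 496.5 ÷ 9 = 55.1667 g.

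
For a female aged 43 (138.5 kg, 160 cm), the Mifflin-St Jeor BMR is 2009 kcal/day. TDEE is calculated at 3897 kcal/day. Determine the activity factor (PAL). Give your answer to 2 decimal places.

Activity factor = TEE ÷ BMR = 3897 ÷ 2009 = 1.94.

1.94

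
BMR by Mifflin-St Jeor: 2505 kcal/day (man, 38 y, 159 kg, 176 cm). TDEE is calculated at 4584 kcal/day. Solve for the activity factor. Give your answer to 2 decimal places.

Activity factor = TEE ÷ BMR = 4584 ÷ 2505 = 1.83.

1.83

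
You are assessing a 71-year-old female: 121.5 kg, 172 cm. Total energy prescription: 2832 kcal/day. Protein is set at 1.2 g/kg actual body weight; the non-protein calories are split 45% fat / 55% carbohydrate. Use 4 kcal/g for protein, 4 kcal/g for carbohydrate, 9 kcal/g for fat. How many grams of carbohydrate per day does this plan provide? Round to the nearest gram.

309 g/day

Protein = 1.2 × 121.5 = 145.8 g → 145.8 × 4 = 583.2 kcal.
Non-protein calories = 2832 − 583.2 = 2248.8 kcal.
Fat: 45% × 2248.8 = 1011.96 kcal; carbohydrate: 1236.84 kcal.
Carbohydrate: 1236.84 kcal ÷ 4 kcal/g = 309.21 g.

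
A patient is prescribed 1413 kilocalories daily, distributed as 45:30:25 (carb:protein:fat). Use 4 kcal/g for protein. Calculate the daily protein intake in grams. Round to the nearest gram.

Protein energy = 30% × 1413 = 423.9 kcal.
At 4 kcal/g: 423.9 ÷ 4 = 105.975 g.

106 g/day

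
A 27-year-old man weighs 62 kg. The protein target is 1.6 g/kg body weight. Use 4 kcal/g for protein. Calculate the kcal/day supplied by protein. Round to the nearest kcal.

Protein = 1.6 g/kg × 62 kg = 99.2 g/day.
Protein energy = 99.2 g × 4 kcal/g = 396.8 kcal/day.

397 kcal/day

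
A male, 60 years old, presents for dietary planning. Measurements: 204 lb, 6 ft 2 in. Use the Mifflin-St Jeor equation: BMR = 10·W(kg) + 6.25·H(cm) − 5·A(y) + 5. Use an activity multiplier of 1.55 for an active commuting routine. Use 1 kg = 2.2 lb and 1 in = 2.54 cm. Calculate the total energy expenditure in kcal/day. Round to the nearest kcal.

Convert to metric: weight = 204 ÷ 2.2 = 92.7273 kg; height = (6×12 + 2) × 2.54 = 74 × 2.54 = 187.96 cm.
Mifflin-St Jeor (male): BMR = 10(92.7273) + 6.25(187.96) − 5(60) + 5 = 927.2727 + 1174.75 − 300 + 5 = 1807.0227 kcal/day.
TEE = BMR × activity factor = 1807.0227 × 1.55 = 2800.8852 kcal/day.

2801 kcal/day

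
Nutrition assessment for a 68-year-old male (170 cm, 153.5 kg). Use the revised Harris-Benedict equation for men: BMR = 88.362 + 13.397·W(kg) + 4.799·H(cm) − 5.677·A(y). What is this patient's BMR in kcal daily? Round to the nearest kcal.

Harris-Benedict: BMR = 88.362 + 13.397(153.5) + 4.799(170) − 5.677(68) = 2574.5955 kcal/day.

2575 kcal daily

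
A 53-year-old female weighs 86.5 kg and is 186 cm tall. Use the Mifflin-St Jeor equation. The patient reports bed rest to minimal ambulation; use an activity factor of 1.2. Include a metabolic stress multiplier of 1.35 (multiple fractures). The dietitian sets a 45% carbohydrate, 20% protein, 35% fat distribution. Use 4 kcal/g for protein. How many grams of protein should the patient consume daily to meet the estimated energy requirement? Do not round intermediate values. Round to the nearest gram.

Mifflin-St Jeor (female): BMR = 10(86.5) + 6.25(186) − 5(53) − 161 = 865 + 1162.5 − 265 − 161 = 1601.5 kcal/day.
TEE = 1601.5 × 1.2 = 1921.8 kcal/day.
With stress factor 1.35: 1921.8 × 1.35 = 2594.43 kcal/day.
Protein energy = 20% × 2594.43 = 518.886 kcal.
Protein = 518.886 ÷ 4 kcal/g = 129.7215 g.

130 g/day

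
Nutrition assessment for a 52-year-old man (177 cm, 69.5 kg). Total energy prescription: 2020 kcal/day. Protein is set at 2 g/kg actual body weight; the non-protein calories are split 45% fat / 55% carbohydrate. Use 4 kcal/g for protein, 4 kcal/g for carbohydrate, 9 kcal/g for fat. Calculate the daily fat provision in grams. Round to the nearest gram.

73 g/day

Protein = 2 × 69.5 = 139 g → 139 × 4 = 556 kcal.
Non-protein calories = 2020 − 556 = 1464 kcal.
Fat: 45% × 1464 = 658.8 kcal; carbohydrate: 805.2 kcal.
Fat: 658.8 kcal ÷ 9 kcal/g = 73.2 g.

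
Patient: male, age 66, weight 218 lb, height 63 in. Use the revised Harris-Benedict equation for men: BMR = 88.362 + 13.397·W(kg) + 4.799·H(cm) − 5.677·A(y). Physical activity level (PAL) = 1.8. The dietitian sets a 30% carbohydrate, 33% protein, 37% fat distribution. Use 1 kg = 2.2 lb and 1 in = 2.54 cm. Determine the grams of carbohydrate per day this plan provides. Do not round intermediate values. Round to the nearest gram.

244 g/day

Convert to metric: weight = 218 ÷ 2.2 = 99.0909 kg; height = 63 × 2.54 = 160.02 cm.
Harris-Benedict: BMR = 88.362 + 13.397(99.0909) + 4.799(160.02) − 5.677(66) = 1809.1369 kcal/day.
TEE = 1809.1369 × 1.8 = 3256.4464 kcal/day.
Carbohydrate energy = 30% × 3256.4464 = 976.9339 kcal.
Carbohydrate = 976.9339 ÷ 4 kcal/g = 244.2335 g.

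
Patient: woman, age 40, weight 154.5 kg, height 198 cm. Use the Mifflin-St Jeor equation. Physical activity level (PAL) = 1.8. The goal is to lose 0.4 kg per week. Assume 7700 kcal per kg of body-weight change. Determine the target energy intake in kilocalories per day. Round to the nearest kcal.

Mifflin-St Jeor (female): BMR = 10(154.5) + 6.25(198) − 5(40) − 161 = 1545 + 1237.5 − 200 − 161 = 2421.5 kcal/day.
TEE = 2421.5 × 1.8 = 4358.7 kcal/day.
Required daily deficit = 0.4 × 7700 ÷ 7 = 440 kcal/day.
Target intake = 4358.7 − 440 = 3918.7 kcal/day.

3919 kilocalories per day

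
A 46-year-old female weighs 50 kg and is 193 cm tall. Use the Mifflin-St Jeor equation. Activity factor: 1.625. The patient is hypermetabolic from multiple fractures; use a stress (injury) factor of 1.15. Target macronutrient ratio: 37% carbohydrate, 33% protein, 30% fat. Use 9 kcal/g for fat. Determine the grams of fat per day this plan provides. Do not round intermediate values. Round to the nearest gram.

Mifflin-St Jeor (female): BMR = 10(50) + 6.25(193) − 5(46) − 161 = 500 + 1206.25 − 230 − 161 = 1315.25 kcal/day.
TEE = 1315.25 × 1.625 = 2137.2813 kcal/day.
With stress factor 1.15: 2137.2813 × 1.15 = 2457.8734 kcal/day.
Fat energy = 30% × 2457.8734 = 737.362 kcal.
Fat = 737.362 ÷ 9 kcal/g = 81.9291 g.

82 g/day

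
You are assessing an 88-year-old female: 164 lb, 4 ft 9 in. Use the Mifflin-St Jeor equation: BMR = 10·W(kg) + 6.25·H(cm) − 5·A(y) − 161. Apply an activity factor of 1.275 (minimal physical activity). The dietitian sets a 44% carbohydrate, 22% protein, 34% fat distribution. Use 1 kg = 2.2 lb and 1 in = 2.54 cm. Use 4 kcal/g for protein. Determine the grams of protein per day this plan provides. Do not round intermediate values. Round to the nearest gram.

Convert to metric: weight = 164 ÷ 2.2 = 74.5455 kg; height = (4×12 + 9) × 2.54 = 57 × 2.54 = 144.78 cm.
Mifflin-St Jeor (female): BMR = 10(74.5455) + 6.25(144.78) − 5(88) − 161 = 745.4545 + 904.875 − 440 − 161 = 1049.3295 kcal/day.
TEE = 1049.3295 × 1.275 = 1337.8952 kcal/day.
Protein energy = 22% × 1337.8952 = 294.3369 kcal.
Protein = 294.3369 ÷ 4 kcal/g = 73.5842 g.

74 g/day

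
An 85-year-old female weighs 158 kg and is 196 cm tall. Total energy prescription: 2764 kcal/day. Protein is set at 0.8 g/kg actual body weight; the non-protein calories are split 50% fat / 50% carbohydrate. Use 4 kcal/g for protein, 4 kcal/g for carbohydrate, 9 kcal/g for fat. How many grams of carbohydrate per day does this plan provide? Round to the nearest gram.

282 g/day

Protein = 0.8 × 158 = 126.4 g → 126.4 × 4 = 505.6 kcal.
Non-protein calories = 2764 − 505.6 = 2258.4 kcal.
Fat: 50% × 2258.4 = 1129.2 kcal; carbohydrate: 1129.2 kcal.
Carbohydrate: 1129.2 kcal ÷ 4 kcal/g = 282.3 g.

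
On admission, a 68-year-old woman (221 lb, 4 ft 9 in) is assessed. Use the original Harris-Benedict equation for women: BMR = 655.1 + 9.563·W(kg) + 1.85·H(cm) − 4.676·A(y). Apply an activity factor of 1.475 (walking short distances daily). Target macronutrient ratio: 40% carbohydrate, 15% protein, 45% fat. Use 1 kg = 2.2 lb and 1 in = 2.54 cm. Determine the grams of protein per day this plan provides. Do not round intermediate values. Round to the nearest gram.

87 g/day

Convert to metric: weight = 221 ÷ 2.2 = 100.4545 kg; height = (4×12 + 9) × 2.54 = 57 × 2.54 = 144.78 cm.
Harris-Benedict: BMR = 655.1 + 9.563(100.4545) + 1.85(144.78) − 4.676(68) = 1565.6218 kcal/day.
TEE = 1565.6218 × 1.475 = 2309.2922 kcal/day.
Protein energy = 15% × 2309.2922 = 346.3938 kcal.
Protein = 346.3938 ÷ 4 kcal/g = 86.5985 g.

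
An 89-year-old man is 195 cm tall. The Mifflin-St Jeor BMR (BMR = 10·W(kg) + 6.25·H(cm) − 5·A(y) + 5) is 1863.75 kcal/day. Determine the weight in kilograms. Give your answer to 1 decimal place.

108.5 kg

1863.75 = 10·W + 6.25(195) − 5(89) + 5
10·W = 1863.75 − 778.75 = 1085, so W = 108.5 kg.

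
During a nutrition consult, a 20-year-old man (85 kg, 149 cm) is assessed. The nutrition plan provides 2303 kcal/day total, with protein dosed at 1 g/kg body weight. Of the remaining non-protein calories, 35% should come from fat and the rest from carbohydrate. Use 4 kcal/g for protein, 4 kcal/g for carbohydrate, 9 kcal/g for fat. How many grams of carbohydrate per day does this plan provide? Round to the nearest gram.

319 g/day

Protein = 1 × 85 = 85 g → 85 × 4 = 340 kcal.
Non-protein calories = 2303 − 340 = 1963 kcal.
Fat: 35% × 1963 = 687.05 kcal; carbohydrate: 1275.95 kcal.
Carbohydrate: 1275.95 kcal ÷ 4 kcal/g = 318.9875 g.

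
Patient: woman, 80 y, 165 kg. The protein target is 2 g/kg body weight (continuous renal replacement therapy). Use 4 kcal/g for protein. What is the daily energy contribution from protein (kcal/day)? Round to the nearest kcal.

Protein = 2 g/kg × 165 kg = 330 g/day.
Protein energy = 330 g × 4 kcal/g = 1320 kcal/day.

1320 kcal/day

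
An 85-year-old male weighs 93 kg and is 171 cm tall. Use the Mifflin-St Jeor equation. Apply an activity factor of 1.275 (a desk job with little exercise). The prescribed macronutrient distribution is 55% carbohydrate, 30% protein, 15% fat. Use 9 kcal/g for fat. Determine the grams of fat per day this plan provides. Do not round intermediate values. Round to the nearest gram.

34 g/day

Mifflin-St Jeor (male): BMR = 10(93) + 6.25(171) − 5(85) + 5 = 930 + 1068.75 − 425 + 5 = 1578.75 kcal/day.
TEE = 1578.75 × 1.275 = 2012.9063 kcal/day.
Fat energy = 15% × 2012.9063 = 301.9359 kcal.
Fat = 301.9359 ÷ 9 kcal/g = 33.5484 g.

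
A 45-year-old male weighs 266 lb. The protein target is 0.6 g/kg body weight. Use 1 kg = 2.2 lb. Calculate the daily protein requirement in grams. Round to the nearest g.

Weight in kg = 266 ÷ 2.2 = 120.9091 kg.
Protein = 0.6 g/kg × 120.9091 kg = 72.5455 g/day.

73 g/day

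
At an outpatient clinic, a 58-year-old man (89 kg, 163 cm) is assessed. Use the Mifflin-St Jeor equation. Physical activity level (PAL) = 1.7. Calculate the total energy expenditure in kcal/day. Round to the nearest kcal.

Mifflin-St Jeor (male): BMR = 10(89) + 6.25(163) − 5(58) + 5 = 890 + 1018.75 − 290 + 5 = 1623.75 kcal/day.
TEE = BMR × activity factor = 1623.75 × 1.7 = 2760.375 kcal/day.

2760 kcal/day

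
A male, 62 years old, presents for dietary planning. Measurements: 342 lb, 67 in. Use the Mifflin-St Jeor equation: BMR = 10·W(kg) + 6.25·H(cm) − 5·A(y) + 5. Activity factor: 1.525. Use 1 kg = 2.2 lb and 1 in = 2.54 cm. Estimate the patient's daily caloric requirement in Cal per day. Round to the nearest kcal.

3528 Cal per day

Convert to metric: weight = 342 ÷ 2.2 = 155.4545 kg; height = 67 × 2.54 = 170.18 cm.
Mifflin-St Jeor (male): BMR = 10(155.4545) + 6.25(170.18) − 5(62) + 5 = 1554.5455 + 1063.625 − 310 + 5 = 2313.1705 kcal/day.
TEE = BMR × activity factor = 2313.1705 × 1.525 = 3527.5849 kcal/day.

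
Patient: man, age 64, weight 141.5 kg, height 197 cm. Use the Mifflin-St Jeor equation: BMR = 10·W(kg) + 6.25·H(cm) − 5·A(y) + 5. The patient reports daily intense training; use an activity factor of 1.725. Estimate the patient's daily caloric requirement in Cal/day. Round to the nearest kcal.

4021 Cal/day

Mifflin-St Jeor (male): BMR = 10(141.5) + 6.25(197) − 5(64) + 5 = 1415 + 1231.25 − 320 + 5 = 2331.25 kcal/day.
TEE = BMR × activity factor = 2331.25 × 1.725 = 4021.4063 kcal/day.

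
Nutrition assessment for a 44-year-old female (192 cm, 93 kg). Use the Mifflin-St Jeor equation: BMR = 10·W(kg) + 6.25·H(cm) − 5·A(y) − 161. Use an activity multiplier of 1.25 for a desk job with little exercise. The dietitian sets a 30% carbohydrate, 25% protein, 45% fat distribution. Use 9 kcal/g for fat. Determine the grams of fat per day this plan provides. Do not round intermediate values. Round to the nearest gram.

Mifflin-St Jeor (female): BMR = 10(93) + 6.25(192) − 5(44) − 161 = 930 + 1200 − 220 − 161 = 1749 kcal/day.
TEE = 1749 × 1.25 = 2186.25 kcal/day.
Fat energy = 45% × 2186.25 = 983.8125 kcal.
Fat = 983.8125 ÷ 9 kcal/g = 109.3125 g.

109 g/day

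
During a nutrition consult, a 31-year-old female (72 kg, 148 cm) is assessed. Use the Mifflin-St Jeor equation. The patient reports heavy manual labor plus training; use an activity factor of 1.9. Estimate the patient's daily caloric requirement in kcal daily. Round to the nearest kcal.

Mifflin-St Jeor (female): BMR = 10(72) + 6.25(148) − 5(31) − 161 = 720 + 925 − 155 − 161 = 1329 kcal/day.
TEE = BMR × activity factor = 1329 × 1.9 = 2525.1 kcal/day.

2525 kcal daily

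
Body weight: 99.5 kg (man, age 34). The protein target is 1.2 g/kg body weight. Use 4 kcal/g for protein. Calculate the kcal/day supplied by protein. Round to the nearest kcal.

478 kcal/day

Protein = 1.2 g/kg × 99.5 kg = 119.4 g/day.
Protein energy = 119.4 g × 4 kcal/g = 477.6 kcal/day.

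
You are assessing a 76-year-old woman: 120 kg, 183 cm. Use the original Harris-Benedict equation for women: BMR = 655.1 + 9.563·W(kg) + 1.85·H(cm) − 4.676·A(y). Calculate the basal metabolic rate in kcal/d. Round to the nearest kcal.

1786 kcal/d

Harris-Benedict: BMR = 655.1 + 9.563(120) + 1.85(183) − 4.676(76) = 1785.834 kcal/day.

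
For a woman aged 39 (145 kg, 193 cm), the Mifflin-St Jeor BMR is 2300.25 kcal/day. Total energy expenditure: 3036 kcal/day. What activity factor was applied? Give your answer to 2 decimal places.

Activity factor = TEE ÷ BMR = 3036 ÷ 2300.25 = 1.32.

1.32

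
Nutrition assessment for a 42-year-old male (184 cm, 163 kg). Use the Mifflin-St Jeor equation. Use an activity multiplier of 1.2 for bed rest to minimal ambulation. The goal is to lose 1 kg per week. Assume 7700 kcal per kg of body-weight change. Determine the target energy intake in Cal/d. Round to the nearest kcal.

Mifflin-St Jeor (male): BMR = 10(163) + 6.25(184) − 5(42) + 5 = 1630 + 1150 − 210 + 5 = 2575 kcal/day.
TEE = 2575 × 1.2 = 3090 kcal/day.
Required daily deficit = 1 × 7700 ÷ 7 = 1100 kcal/day.
Target intake = 3090 − 1100 = 1990 kcal/day.

1990 Cal/d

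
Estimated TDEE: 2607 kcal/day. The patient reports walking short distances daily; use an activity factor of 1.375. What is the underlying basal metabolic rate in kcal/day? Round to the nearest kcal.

BMR = TEE ÷ activity factor = 2607 ÷ 1.375 = 1896 kcal/day.

1896 kcal/day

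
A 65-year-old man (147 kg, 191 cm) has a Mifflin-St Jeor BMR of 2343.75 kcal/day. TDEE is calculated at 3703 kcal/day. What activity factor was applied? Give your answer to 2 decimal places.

Activity factor = TEE ÷ BMR = 3703 ÷ 2343.75 = 1.58.

1.58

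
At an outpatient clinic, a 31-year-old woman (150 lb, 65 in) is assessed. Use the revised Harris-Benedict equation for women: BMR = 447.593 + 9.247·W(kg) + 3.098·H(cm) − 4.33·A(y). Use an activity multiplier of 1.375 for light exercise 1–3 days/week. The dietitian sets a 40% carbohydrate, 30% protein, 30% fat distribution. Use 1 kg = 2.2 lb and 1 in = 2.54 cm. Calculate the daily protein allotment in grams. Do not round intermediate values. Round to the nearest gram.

150 g/day

Convert to metric: weight = 150 ÷ 2.2 = 68.1818 kg; height = 65 × 2.54 = 165.1 cm.
Harris-Benedict: BMR = 447.593 + 9.247(68.1818) + 3.098(165.1) − 4.33(31) = 1455.3201 kcal/day.
TEE = 1455.3201 × 1.375 = 2001.0651 kcal/day.
Protein energy = 30% × 2001.0651 = 600.3195 kcal.
Protein = 600.3195 ÷ 4 kcal/g = 150.0799 g.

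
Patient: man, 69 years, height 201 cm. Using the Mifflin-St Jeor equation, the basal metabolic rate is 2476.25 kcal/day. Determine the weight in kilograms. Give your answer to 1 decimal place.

2476.25 = 10·W + 6.25(201) − 5(69) + 5
10·W = 2476.25 − 916.25 = 1560, so W = 156 kg.

156.0 kg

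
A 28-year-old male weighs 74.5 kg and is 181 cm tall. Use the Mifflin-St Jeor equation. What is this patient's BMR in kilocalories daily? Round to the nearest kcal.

Mifflin-St Jeor (male): BMR = 10(74.5) + 6.25(181) − 5(28) + 5 = 745 + 1131.25 − 140 + 5 = 1741.25 kcal/day.

1741 kilocalories daily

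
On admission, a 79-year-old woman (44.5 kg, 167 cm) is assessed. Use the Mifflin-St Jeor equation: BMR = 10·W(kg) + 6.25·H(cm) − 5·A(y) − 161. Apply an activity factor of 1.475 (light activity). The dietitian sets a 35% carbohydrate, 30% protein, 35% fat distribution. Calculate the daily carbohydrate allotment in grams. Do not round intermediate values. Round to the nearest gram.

120 g/day

Mifflin-St Jeor (female): BMR = 10(44.5) + 6.25(167) − 5(79) − 161 = 445 + 1043.75 − 395 − 161 = 932.75 kcal/day.
TEE = 932.75 × 1.475 = 1375.8063 kcal/day.
Carbohydrate energy = 35% × 1375.8063 = 481.5322 kcal.
Carbohydrate = 481.5322 ÷ 4 kcal/g = 120.383 g.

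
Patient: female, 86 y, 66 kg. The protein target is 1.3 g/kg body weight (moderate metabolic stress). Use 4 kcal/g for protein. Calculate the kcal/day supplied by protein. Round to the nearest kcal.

Protein = 1.3 g/kg × 66 kg = 85.8 g/day.
Protein energy = 85.8 g × 4 kcal/g = 343.2 kcal/day.

343 kcal/day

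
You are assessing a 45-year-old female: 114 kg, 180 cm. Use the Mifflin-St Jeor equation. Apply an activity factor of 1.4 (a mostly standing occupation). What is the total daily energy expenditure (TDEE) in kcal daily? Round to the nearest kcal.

2631 kcal daily

Mifflin-St Jeor (female): BMR = 10(114) + 6.25(180) − 5(45) − 161 = 1140 + 1125 − 225 − 161 = 1879 kcal/day.
TEE = BMR × activity factor = 1879 × 1.4 = 2630.6 kcal/day.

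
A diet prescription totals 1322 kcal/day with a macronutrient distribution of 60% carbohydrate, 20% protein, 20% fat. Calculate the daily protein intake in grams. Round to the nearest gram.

66 g/day

Protein energy = 20% × 1322 = 264.4 kcal.
At 4 kcal/g: 264.4 ÷ 4 = 66.1 g.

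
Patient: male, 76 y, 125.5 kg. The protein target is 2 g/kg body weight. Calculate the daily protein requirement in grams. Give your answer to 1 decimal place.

251.0 g/day

Protein = 2 g/kg × 125.5 kg = 251 g/day.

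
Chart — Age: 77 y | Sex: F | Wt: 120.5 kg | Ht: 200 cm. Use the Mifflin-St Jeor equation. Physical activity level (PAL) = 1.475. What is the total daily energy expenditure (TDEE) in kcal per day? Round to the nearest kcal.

2816 kcal per day

Mifflin-St Jeor (female): BMR = 10(120.5) + 6.25(200) − 5(77) − 161 = 1205 + 1250 − 385 − 161 = 1909 kcal/day.
TEE = BMR × activity factor = 1909 × 1.475 = 2815.775 kcal/day.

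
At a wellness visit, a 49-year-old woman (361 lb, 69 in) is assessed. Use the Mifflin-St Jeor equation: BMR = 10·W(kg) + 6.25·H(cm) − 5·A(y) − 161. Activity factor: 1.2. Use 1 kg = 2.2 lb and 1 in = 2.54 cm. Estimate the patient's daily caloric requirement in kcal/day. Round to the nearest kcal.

Convert to metric: weight = 361 ÷ 2.2 = 164.0909 kg; height = 69 × 2.54 = 175.26 cm.
Mifflin-St Jeor (female): BMR = 10(164.0909) + 6.25(175.26) − 5(49) − 161 = 1640.9091 + 1095.375 − 245 − 161 = 2330.2841 kcal/day.
TEE = BMR × activity factor = 2330.2841 × 1.2 = 2796.3409 kcal/day.

2796 kcal/day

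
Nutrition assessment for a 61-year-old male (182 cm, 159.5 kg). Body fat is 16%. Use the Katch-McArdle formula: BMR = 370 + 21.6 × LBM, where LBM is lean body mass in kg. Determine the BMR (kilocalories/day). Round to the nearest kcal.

3264 kilocalories/day

LBM = 159.5 × (1 − 0.16) = 133.98 kg. Katch-McArdle: BMR = 370 + 21.6 × 133.98 = 3263.968 kcal/day.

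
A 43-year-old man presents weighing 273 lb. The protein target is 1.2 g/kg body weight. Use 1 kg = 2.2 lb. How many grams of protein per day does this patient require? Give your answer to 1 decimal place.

148.9 g/day

Weight in kg = 273 ÷ 2.2 = 124.0909 kg.
Protein = 1.2 g/kg × 124.0909 kg = 148.9091 g/day.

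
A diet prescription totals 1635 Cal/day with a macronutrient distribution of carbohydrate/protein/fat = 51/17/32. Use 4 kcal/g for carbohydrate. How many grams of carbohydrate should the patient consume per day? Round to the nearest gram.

208 g/day

Carbohydrate energy = 51% × 1635 = 833.85 kcal.
At 4 kcal/g: 833.85 ÷ 4 = 208.4625 g.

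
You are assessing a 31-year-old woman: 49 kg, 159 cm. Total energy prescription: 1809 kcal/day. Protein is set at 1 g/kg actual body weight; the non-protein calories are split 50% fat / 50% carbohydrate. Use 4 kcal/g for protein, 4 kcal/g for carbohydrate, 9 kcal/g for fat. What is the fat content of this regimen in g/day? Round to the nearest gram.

90 g/day

Protein = 1 × 49 = 49 g → 49 × 4 = 196 kcal.
Non-protein calories = 1809 − 196 = 1613 kcal.
Fat: 50% × 1613 = 806.5 kcal; carbohydrate: 806.5 kcal.
Fat: 806.5 kcal ÷ 9 kcal/g = 89.6111 g.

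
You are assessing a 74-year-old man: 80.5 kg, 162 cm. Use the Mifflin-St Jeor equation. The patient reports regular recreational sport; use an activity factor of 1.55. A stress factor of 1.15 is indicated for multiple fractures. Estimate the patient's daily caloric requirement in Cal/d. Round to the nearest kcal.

Mifflin-St Jeor (male): BMR = 10(80.5) + 6.25(162) − 5(74) + 5 = 805 + 1012.5 − 370 + 5 = 1452.5 kcal/day.
TEE = BMR × activity factor = 1452.5 × 1.55 = 2251.375 kcal/day.
Apply stress factor: 2251.375 × 1.15 = 2589.0813 kcal/day.

2589 Cal/d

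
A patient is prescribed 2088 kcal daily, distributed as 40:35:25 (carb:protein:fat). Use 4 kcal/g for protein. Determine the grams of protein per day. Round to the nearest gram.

183 g/day

Protein energy = 35% × 2088 = 730.8 kcal.
At 4 kcal/g: 730.8 ÷ 4 = 182.7 g.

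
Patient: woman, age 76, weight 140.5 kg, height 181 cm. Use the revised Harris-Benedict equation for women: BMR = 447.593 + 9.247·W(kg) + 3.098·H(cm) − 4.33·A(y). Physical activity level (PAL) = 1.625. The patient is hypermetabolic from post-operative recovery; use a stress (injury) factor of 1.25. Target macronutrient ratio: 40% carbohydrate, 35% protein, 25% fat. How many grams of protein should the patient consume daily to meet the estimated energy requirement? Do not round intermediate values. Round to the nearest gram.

Harris-Benedict: BMR = 447.593 + 9.247(140.5) + 3.098(181) − 4.33(76) = 1978.4545 kcal/day.
TEE = 1978.4545 × 1.625 = 3214.9886 kcal/day.
With stress factor 1.25: 3214.9886 × 1.25 = 4018.7357 kcal/day.
Protein energy = 35% × 4018.7357 = 1406.5575 kcal.
Protein = 1406.5575 ÷ 4 kcal/g = 351.6394 g.

352 g/day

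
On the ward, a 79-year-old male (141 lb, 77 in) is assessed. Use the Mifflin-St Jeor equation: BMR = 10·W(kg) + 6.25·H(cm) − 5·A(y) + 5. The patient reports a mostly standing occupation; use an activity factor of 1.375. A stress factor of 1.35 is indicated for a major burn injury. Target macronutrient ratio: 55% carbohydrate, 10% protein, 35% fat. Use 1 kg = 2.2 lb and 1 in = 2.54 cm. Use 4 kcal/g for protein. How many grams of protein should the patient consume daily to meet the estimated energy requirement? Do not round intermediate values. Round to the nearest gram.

Convert to metric: weight = 141 ÷ 2.2 = 64.0909 kg; height = 77 × 2.54 = 195.58 cm.
Mifflin-St Jeor (male): BMR = 10(64.0909) + 6.25(195.58) − 5(79) + 5 = 640.9091 + 1222.375 − 395 + 5 = 1473.2841 kcal/day.
TEE = 1473.2841 × 1.375 = 2025.7656 kcal/day.
With stress factor 1.35: 2025.7656 × 1.35 = 2734.7836 kcal/day.
Protein energy = 10% × 2734.7836 = 273.4784 kcal.
Protein = 273.4784 ÷ 4 kcal/g = 68.3696 g.

68 g/day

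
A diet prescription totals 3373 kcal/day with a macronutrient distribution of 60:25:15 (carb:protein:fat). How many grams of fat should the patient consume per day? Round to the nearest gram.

56 g/day

Fat energy = 15% × 3373 = 505.95 kcal.
At 9 kcal/g: 505.95 ÷ 9 = 56.2167 g.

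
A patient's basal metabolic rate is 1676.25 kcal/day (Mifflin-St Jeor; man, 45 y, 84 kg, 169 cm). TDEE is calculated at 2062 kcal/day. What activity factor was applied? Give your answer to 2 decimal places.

Activity factor = TEE ÷ BMR = 2062 ÷ 1676.25 = 1.23.

1.23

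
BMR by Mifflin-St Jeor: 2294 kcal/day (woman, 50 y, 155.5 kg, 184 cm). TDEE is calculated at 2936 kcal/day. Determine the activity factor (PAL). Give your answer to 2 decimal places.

1.28

Activity factor = TEE ÷ BMR = 2936 ÷ 2294 = 1.28.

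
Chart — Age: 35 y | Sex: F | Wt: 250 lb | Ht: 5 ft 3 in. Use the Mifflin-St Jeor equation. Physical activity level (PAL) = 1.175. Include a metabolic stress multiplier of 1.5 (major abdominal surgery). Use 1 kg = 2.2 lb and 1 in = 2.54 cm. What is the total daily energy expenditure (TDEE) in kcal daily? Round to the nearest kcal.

3173 kcal daily

Convert to metric: weight = 250 ÷ 2.2 = 113.6364 kg; height = (5×12 + 3) × 2.54 = 63 × 2.54 = 160.02 cm.
Mifflin-St Jeor (female): BMR = 10(113.6364) + 6.25(160.02) − 5(35) − 161 = 1136.3636 + 1000.125 − 175 − 161 = 1800.4886 kcal/day.
TEE = BMR × activity factor = 1800.4886 × 1.175 = 2115.5741 kcal/day.
Apply stress factor: 2115.5741 × 1.5 = 3173.3612 kcal/day.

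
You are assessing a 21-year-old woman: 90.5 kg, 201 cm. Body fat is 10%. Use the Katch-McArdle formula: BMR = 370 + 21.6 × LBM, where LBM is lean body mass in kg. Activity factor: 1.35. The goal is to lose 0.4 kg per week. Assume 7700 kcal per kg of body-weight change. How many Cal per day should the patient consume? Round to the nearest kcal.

LBM = 90.5 × (1 − 0.1) = 81.45 kg. Katch-McArdle: BMR = 370 + 21.6 × 81.45 = 2129.32 kcal/day.
TEE = 2129.32 × 1.35 = 2874.582 kcal/day.
Required daily deficit = 0.4 × 7700 ÷ 7 = 440 kcal/day.
Target intake = 2874.582 − 440 = 2434.582 kcal/day.

2435 Cal per day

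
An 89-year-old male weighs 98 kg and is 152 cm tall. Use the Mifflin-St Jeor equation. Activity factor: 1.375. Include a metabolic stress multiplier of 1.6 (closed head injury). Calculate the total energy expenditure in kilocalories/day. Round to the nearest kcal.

3278 kilocalories/day

Mifflin-St Jeor (male): BMR = 10(98) + 6.25(152) − 5(89) + 5 = 980 + 950 − 445 + 5 = 1490 kcal/day.
TEE = BMR × activity factor = 1490 × 1.375 = 2048.75 kcal/day.
Apply stress factor: 2048.75 × 1.6 = 3278 kcal/day.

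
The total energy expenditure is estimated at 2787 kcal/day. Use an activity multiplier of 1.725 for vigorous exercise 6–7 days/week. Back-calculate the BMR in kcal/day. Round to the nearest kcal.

1616 kcal/day

BMR = TEE ÷ activity factor = 2787 ÷ 1.725 = 1615.6522 kcal/day.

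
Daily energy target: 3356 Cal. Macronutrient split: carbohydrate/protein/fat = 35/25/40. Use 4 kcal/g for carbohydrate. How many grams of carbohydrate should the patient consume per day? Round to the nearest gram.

Carbohydrate energy = 35% × 3356 = 1174.6 kcal.
At 4 kcal/g: 1174.6 ÷ 4 = 293.65 g.

294 g/day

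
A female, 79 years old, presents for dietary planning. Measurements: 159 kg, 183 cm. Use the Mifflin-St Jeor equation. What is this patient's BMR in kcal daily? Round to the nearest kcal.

Mifflin-St Jeor (female): BMR = 10(159) + 6.25(183) − 5(79) − 161 = 1590 + 1143.75 − 395 − 161 = 2177.75 kcal/day.

2178 kcal daily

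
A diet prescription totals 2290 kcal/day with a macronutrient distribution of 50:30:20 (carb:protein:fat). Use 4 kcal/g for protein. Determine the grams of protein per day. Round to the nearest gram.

172 g/day

Protein energy = 30% × 2290 = 687 kcal.
At 4 kcal/g: 687 ÷ 4 = 171.75 g.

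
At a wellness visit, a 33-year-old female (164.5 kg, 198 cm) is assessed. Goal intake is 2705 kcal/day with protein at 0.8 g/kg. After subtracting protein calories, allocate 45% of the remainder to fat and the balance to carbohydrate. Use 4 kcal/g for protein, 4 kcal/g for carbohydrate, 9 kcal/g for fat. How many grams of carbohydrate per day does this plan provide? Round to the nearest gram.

Protein = 0.8 × 164.5 = 131.6 g → 131.6 × 4 = 526.4 kcal.
Non-protein calories = 2705 − 526.4 = 2178.6 kcal.
Fat: 45% × 2178.6 = 980.37 kcal; carbohydrate: 1198.23 kcal.
Carbohydrate: 1198.23 kcal ÷ 4 kcal/g = 299.5575 g.

300 g/day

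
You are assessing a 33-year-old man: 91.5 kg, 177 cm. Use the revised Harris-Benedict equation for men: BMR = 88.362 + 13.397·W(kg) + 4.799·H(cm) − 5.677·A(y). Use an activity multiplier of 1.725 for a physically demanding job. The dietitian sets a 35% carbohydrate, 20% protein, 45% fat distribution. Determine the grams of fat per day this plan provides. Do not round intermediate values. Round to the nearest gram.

170 g/day

Harris-Benedict: BMR = 88.362 + 13.397(91.5) + 4.799(177) − 5.677(33) = 1976.2695 kcal/day.
TEE = 1976.2695 × 1.725 = 3409.0649 kcal/day.
Fat energy = 45% × 3409.0649 = 1534.0792 kcal.
Fat = 1534.0792 ÷ 9 kcal/g = 170.4532 g.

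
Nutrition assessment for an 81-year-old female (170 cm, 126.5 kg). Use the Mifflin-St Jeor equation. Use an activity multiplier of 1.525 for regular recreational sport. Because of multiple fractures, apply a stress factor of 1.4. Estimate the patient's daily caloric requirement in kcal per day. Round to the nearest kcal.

Mifflin-St Jeor (female): BMR = 10(126.5) + 6.25(170) − 5(81) − 161 = 1265 + 1062.5 − 405 − 161 = 1761.5 kcal/day.
TEE = BMR × activity factor = 1761.5 × 1.525 = 2686.2875 kcal/day.
Apply stress factor: 2686.2875 × 1.4 = 3760.8025 kcal/day.

3761 kcal per day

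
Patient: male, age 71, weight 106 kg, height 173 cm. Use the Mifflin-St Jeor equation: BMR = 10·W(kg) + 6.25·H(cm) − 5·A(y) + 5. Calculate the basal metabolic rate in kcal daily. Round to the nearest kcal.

1791 kcal daily

Mifflin-St Jeor (male): BMR = 10(106) + 6.25(173) − 5(71) + 5 = 1060 + 1081.25 − 355 + 5 = 1791.25 kcal/day.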